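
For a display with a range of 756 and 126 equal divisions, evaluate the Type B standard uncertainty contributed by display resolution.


resolution = range / divisions
resolution = 756 / 126 = 6
u_res = resolution / (2*sqrt(3))
u_res = 6 / 3.4641016
u_res = 1.7321

1.7321


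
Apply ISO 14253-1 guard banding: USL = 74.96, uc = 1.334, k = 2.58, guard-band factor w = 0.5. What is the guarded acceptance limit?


U = k * uc = 2.58 * 1.334 = 3.44172
guard band g = w * U = 0.5 * 3.44172 = 1.72086
AL = USL - g = 74.96 - 1.72086
AL = 73.2391

73.2391


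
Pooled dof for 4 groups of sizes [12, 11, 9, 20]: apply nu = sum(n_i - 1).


nu = sum_i (n_i - 1)
nu = ((12 - 1) + (11 - 1) + (9 - 1) + (20 - 1))
nu = 11 + 10 + 8 + 19
nu = 48

48


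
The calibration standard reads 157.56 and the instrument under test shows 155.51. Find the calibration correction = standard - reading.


Correction = standard - reading
= 157.56 - 155.51
= 2.0500

2.0500


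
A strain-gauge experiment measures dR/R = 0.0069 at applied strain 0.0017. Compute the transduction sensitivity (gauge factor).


GF = (dR/R) / epsilon
= 0.0069 / 0.0017
= 4.0588

4.0588


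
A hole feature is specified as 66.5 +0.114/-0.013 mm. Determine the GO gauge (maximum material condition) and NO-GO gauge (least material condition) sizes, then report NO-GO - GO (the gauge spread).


GO = nominal - lower_tol (smallest hole = maximum material condition)
GO = 66.5 - 0.013 = 66.487
NO-GO = nominal + upper_tol (largest hole = least material condition)
NO-GO = 66.5 + 0.114 = 66.614
spread = NO-GO - GO = 66.614 - 66.487 = 0.1270

0.1270


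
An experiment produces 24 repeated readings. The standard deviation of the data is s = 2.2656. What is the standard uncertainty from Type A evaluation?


u_A = s / sqrt(n)
u_A = 2.2656 / sqrt(24)
u_A = 2.2656 / 4.8989795
u_A = 0.4625

0.4625


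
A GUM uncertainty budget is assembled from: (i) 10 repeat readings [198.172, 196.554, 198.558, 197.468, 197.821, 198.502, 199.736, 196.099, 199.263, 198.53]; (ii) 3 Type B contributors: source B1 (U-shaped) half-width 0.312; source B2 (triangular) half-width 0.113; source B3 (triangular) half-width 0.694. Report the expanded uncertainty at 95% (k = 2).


mean = (198.172 + 196.554 + 198.558 + 197.468 + 197.821 + 198.502 + 199.736 + 196.099 + 199.263 + 198.53) / 10 = 198.0703
s = sqrt(sum((x - mean)^2)/(n-1)) = 1.1280799
u_A = s / sqrt(n) = 1.1280799 / sqrt(10) = 0.35673019
u_B1 = 0.312 / sqrt(2) = 0.22061732
u_B2 = 0.113 / sqrt(6) = 0.046132057
u_B3 = 0.694 / sqrt(6) = 0.28332431
uc = sqrt(0.35673019^2 + 0.22061732^2 + 0.046132057^2 + 0.28332431^2) = 0.50826102
U = k * uc = 2 * 0.50826102
U = 1.0165

1.0165


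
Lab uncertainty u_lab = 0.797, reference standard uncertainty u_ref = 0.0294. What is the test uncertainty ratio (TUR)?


TUR = u_lab / u_ref
= 0.797 / 0.0294
= 27.1088

27.1088


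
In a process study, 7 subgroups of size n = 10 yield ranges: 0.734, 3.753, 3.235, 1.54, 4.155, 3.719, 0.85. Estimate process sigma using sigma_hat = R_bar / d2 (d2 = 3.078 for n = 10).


R_bar = (0.734 + 3.753 + 3.235 + 1.54 + 4.155 + 3.719 + 0.85) / 7
R_bar = 17.986 / 7 = 2.5694286
sigma_hat = R_bar / d2 = 2.5694286 / 3.078 = 0.8348

0.8348


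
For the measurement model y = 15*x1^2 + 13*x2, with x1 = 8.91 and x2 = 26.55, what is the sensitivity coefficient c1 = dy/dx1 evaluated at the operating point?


y = 15*x1^2 + 13*x2
dy/dx1 = 2*15*x1
Evaluate at x1 = 8.91: c1 = 30 * 8.91
c1 = 267.3000

267.3000


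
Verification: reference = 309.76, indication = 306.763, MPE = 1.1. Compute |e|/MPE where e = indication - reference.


e = indication - reference = 306.763 - 309.76 = -2.9970
|e| = 2.9970
ratio = |e| / MPE = 2.9970 / 1.1
ratio = 2.7245

2.7245


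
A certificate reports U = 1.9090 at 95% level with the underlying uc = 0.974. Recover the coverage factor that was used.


k = U / uc
k = 1.9090 / 0.974
k = 1.96

1.96


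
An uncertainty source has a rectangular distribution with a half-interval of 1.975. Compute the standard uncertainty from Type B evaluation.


u_B = half_width / sqrt(3)
u_B = 1.975 / 1.7320508
u_B = 1.1403

1.1403


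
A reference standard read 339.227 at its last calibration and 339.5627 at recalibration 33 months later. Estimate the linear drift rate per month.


rate = (v2 - v1) / months
= (339.5627 - 339.227) / 33
= 0.3357 / 33
= 0.0102

0.0102


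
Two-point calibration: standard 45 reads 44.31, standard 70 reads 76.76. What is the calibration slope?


slope = (y2 - y1) / (x2 - x1)
= (76.76 - 44.31) / (70 - 45)
= 32.4500 / 25
= 1.2980

1.2980


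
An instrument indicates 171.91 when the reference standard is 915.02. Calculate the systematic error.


Systematic error = measured - true
= 171.91 - 915.02
= -743.1100

-743.1100


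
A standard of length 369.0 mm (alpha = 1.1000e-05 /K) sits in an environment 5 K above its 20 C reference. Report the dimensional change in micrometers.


dL = L * alpha * dT
= 369.0 * 1.1000e-05 * 5
= 0.0202950 mm
dL_um = 0.0202950 * 1000 = 20.2950 um

20.2950


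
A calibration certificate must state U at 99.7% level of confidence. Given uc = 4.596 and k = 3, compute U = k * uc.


U = k * uc
U = 3 * 4.596
U = 13.7880

13.7880


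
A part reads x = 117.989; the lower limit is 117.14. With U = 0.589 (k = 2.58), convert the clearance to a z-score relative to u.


u = U / k = 0.589 / 2.58 = 0.22829457
margin = |LSL - x| = |117.14 - 117.989| = 0.849
z = margin / u = 0.849 / 0.22829457
z = 3.7189

3.7189


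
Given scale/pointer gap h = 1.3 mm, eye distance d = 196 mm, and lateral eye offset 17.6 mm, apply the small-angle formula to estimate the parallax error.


error = h * offset / d
= 1.3 * 17.6 / 196
= 0.1167

0.1167


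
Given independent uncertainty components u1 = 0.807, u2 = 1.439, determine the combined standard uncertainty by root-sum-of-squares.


uc = sqrt(0.807^2 + 1.439^2)
uc = sqrt(2.72197)
uc = 1.6498

1.6498


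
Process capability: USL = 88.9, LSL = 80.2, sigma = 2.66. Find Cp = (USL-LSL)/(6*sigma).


Cp = (USL - LSL) / (6 * sigma)
= (88.9 - 80.2) / (6 * 2.66)
= 8.7000 / 15.9600
= 0.5451

0.5451


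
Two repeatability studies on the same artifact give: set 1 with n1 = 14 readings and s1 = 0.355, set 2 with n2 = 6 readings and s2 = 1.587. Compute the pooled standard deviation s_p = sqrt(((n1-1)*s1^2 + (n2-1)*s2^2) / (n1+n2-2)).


s_p = sqrt(((n1-1)*s1^2 + (n2-1)*s2^2) / (n1+n2-2))
numerator = (14-1)*0.355^2 + (6-1)*1.587^2 = 1.638325 + 12.592845 = 14.23117
denominator = 14 + 6 - 2 = 18
s_p^2 = 14.23117 / 18 = 0.79062056
s_p = sqrt(0.79062056) = 0.8892

0.8892


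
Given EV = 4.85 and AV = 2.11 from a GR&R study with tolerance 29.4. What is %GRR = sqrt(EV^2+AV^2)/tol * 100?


GRR = sqrt(EV^2 + AV^2) = sqrt(4.85^2 + 2.11^2) = 5.289102
%GRR = GRR / tol * 100 = 5.289102 / 29.4 * 100
%GRR = 17.9901

17.9901


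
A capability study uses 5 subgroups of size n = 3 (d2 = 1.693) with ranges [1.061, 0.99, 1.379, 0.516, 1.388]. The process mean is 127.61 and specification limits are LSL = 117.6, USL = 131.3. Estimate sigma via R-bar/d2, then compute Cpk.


R_bar = (1.061 + 0.99 + 1.379 + 0.516 + 1.388) / 5 = 1.0668
sigma = R_bar / d2 = 1.0668 / 1.693 = 0.63012404
Cp = (USL - LSL)/(6*sigma) = (131.3 - 117.6)/(6*0.63012404) = 3.6236
Cpu = (131.3 - 127.61)/(3*0.63012404) = 1.9520
Cpl = (127.61 - 117.6)/(3*0.63012404) = 5.2953
Cpk = min(Cpu, Cpl) = 1.9520

1.9520


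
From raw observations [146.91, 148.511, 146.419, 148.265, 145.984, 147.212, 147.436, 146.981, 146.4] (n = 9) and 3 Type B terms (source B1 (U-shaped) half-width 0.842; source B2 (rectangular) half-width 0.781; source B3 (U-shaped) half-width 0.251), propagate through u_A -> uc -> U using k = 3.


mean = (146.91 + 148.511 + 146.419 + 148.265 + 145.984 + 147.212 + 147.436 + 146.981 + 146.4) / 9 = 147.1242222
s = sqrt(sum((x - mean)^2)/(n-1)) = 0.84541288
u_A = s / sqrt(n) = 0.84541288 / sqrt(9) = 0.28180429
u_B1 = 0.842 / sqrt(2) = 0.59538391
u_B2 = 0.781 / sqrt(3) = 0.45091056
u_B3 = 0.251 / sqrt(2) = 0.1774838
uc = sqrt(0.28180429^2 + 0.59538391^2 + 0.45091056^2 + 0.1774838^2) = 0.81775087
U = k * uc = 3 * 0.81775087
U = 2.4533

2.4533


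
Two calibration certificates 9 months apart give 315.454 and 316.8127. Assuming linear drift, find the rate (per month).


rate = (v2 - v1) / months
= (316.8127 - 315.454) / 9
= 1.3587 / 9
= 0.1510

0.1510


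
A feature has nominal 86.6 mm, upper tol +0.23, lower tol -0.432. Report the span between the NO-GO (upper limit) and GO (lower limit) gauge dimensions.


GO = nominal - lower_tol (smallest hole = maximum material condition)
GO = 86.6 - 0.432 = 86.168
NO-GO = nominal + upper_tol (largest hole = least material condition)
NO-GO = 86.6 + 0.23 = 86.83
spread = NO-GO - GO = 86.83 - 86.168 = 0.6620

0.6620


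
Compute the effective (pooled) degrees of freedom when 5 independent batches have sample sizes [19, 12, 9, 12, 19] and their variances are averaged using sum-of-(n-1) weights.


nu = sum_i (n_i - 1)
nu = ((19 - 1) + (12 - 1) + (9 - 1) + (12 - 1) + (19 - 1))
nu = 18 + 11 + 8 + 11 + 18
nu = 66

66


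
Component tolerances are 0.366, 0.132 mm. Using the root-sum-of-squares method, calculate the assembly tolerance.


RSS = sqrt(0.366^2 + 0.132^2)
= sqrt(0.15138)
= 0.3891

0.3891


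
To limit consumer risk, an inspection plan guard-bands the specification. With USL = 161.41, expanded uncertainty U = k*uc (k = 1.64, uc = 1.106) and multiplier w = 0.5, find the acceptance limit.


U = k * uc = 1.64 * 1.106 = 1.81384
guard band g = w * U = 0.5 * 1.81384 = 0.90692
AL = USL - g = 161.41 - 0.90692
AL = 160.5031

160.5031


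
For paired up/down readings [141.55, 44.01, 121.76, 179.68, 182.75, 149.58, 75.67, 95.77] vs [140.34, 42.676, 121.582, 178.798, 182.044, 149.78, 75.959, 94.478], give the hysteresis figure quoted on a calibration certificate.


|141.55 - 140.34| = 1.2100
|44.01 - 42.676| = 1.3340
|121.76 - 121.582| = 0.1780
|179.68 - 178.798| = 0.8820
|182.75 - 182.044| = 0.7060
|149.58 - 149.78| = 0.2000
|75.67 - 75.959| = 0.2890
|95.77 - 94.478| = 1.2920
hysteresis = max(diffs) = 1.3340

1.3340


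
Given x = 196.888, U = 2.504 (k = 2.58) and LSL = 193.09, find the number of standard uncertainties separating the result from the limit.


u = U / k = 2.504 / 2.58 = 0.97054264
margin = |LSL - x| = |193.09 - 196.888| = 3.798
z = margin / u = 3.798 / 0.97054264
z = 3.9133

3.9133


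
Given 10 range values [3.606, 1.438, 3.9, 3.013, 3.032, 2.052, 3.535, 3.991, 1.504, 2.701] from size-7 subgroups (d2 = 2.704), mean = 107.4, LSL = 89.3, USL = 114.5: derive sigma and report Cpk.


R_bar = (3.606 + 1.438 + 3.9 + 3.013 + 3.032 + 2.052 + 3.535 + 3.991 + 1.504 + 2.701) / 10 = 2.8772
sigma = R_bar / d2 = 2.8772 / 2.704 = 1.0640533
Cp = (USL - LSL)/(6*sigma) = (114.5 - 89.3)/(6*1.0640533) = 3.9472
Cpu = (114.5 - 107.4)/(3*1.0640533) = 2.2242
Cpl = (107.4 - 89.3)/(3*1.0640533) = 5.6701
Cpk = min(Cpu, Cpl) = 2.2242

2.2242


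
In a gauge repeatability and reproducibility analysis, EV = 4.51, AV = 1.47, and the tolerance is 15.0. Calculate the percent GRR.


GRR = sqrt(EV^2 + AV^2) = sqrt(4.51^2 + 1.47^2) = 4.7435219
%GRR = GRR / tol * 100 = 4.7435219 / 15.0 * 100
%GRR = 31.6235

31.6235


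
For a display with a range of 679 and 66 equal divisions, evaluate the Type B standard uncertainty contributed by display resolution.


resolution = range / divisions
resolution = 679 / 66 = 10.287879
u_res = resolution / (2*sqrt(3))
u_res = 10.287879 / 3.4641016
u_res = 2.9699

2.9699


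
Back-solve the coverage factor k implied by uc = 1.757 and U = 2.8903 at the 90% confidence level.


k = U / uc
k = 2.8903 / 1.757
k = 1.645

1.645


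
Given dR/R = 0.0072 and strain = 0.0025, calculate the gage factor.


GF = (dR/R) / epsilon
= 0.0072 / 0.0025
= 2.8800

2.8800


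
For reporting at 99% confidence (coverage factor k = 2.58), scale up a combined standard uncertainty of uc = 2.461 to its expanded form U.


U = k * uc
U = 2.58 * 2.461
U = 6.3494

6.3494


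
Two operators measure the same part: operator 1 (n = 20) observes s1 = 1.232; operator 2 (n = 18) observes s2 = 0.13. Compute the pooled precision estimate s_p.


s_p = sqrt(((n1-1)*s1^2 + (n2-1)*s2^2) / (n1+n2-2))
numerator = (20-1)*1.232^2 + (18-1)*0.13^2 = 28.838656 + 0.2873 = 29.125956
denominator = 20 + 18 - 2 = 36
s_p^2 = 29.125956 / 36 = 0.80905433
s_p = sqrt(0.80905433) = 0.8995

0.8995


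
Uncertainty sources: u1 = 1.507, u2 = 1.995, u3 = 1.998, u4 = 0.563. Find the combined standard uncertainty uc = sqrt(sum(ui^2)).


uc = sqrt(1.507^2 + 1.995^2 + 1.998^2 + 0.563^2)
uc = sqrt(10.560047)
uc = 3.2496

3.2496


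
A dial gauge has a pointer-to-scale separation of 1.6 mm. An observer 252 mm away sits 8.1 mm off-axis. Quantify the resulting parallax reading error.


error = h * offset / d
= 1.6 * 8.1 / 252
= 0.0514

0.0514


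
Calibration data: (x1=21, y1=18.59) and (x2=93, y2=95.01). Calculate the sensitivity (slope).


slope = (y2 - y1) / (x2 - x1)
= (95.01 - 18.59) / (93 - 21)
= 76.4200 / 72
= 1.0614

1.0614


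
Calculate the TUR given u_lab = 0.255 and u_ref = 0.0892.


TUR = u_lab / u_ref
= 0.255 / 0.0892
= 2.8587

2.8587


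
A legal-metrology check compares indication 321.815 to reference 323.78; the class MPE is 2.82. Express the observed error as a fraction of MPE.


e = indication - reference = 321.815 - 323.78 = -1.9650
|e| = 1.9650
ratio = |e| / MPE = 1.9650 / 2.82
ratio = 0.6968

0.6968


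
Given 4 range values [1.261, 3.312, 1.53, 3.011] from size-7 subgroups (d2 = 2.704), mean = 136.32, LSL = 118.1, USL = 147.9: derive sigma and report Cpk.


R_bar = (1.261 + 3.312 + 1.53 + 3.011) / 4 = 2.2785
sigma = R_bar / d2 = 2.2785 / 2.704 = 0.84264053
Cp = (USL - LSL)/(6*sigma) = (147.9 - 118.1)/(6*0.84264053) = 5.8942
Cpu = (147.9 - 136.32)/(3*0.84264053) = 4.5808
Cpl = (136.32 - 118.1)/(3*0.84264053) = 7.2075
Cpk = min(Cpu, Cpl) = 4.5808

4.5808


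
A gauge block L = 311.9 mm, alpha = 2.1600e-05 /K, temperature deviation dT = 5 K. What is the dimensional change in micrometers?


dL = L * alpha * dT
= 311.9 * 2.1600e-05 * 5
= 0.0336852 mm
dL_um = 0.0336852 * 1000 = 33.6852 um

33.6852


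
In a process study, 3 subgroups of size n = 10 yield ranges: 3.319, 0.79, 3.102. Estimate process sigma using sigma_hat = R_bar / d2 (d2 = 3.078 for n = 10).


R_bar = (3.319 + 0.79 + 3.102) / 3
R_bar = 7.211 / 3 = 2.4036667
sigma_hat = R_bar / d2 = 2.4036667 / 3.078 = 0.7809

0.7809


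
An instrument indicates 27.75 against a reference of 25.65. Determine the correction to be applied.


Correction = standard - reading
= 25.65 - 27.75
= -2.1000

-2.1000


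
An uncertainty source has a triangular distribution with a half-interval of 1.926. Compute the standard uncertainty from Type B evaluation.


u_B = half_width / sqrt(6)
u_B = 1.926 / 2.4494897
u_B = 0.7863

0.7863


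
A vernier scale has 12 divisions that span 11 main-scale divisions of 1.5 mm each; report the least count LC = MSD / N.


LC = MSD / n_div
= 1.5 / 12
= 0.1250

0.1250


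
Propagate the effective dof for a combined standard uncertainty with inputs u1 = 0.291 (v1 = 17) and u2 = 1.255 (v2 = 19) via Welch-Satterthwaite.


uc = sqrt(u1^2 + u2^2) = sqrt(0.291^2 + 1.255^2) = 1.2882958
v_eff = uc^4 / (u1^4/v1 + u2^4/v2)
= 1.2882958^4 / (0.291^4/17 + 1.255^4/19)
= 2.7546242 / 0.13098517
v_eff = 21.0300

21.0300


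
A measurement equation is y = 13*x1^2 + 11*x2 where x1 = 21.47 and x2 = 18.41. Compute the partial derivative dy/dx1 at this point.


y = 13*x1^2 + 11*x2
dy/dx1 = 2*13*x1
Evaluate at x1 = 21.47: c1 = 26 * 21.47
c1 = 558.2200

558.2200


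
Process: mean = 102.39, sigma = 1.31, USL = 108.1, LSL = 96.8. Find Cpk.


Cpu = (USL - mean) / (3*sigma) = (108.1 - 102.39) / (3*1.31) = 1.4529
Cpl = (mean - LSL) / (3*sigma) = (102.39 - 96.8) / (3*1.31) = 1.4224
Cpk = min(Cpu, Cpl) = 1.4224

1.4224


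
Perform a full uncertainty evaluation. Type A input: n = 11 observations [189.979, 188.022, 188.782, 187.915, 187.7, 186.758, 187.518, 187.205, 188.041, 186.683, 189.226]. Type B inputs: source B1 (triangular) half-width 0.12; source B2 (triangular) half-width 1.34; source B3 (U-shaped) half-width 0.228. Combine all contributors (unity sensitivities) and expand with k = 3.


mean = (189.979 + 188.022 + 188.782 + 187.915 + 187.7 + 186.758 + 187.518 + 187.205 + 188.041 + 186.683 + 189.226) / 11 = 187.9844545
s = sqrt(sum((x - mean)^2)/(n-1)) = 1.0133694
u_A = s / sqrt(n) = 1.0133694 / sqrt(11) = 0.30554237
u_B1 = 0.12 / sqrt(6) = 0.048989795
u_B2 = 1.34 / sqrt(6) = 0.54705271
u_B3 = 0.228 / sqrt(2) = 0.16122035
uc = sqrt(0.30554237^2 + 0.048989795^2 + 0.54705271^2 + 0.16122035^2) = 0.64885654
U = k * uc = 3 * 0.64885654
U = 1.9466

1.9466


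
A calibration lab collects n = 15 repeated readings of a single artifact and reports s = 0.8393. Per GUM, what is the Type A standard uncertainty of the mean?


u_A = s / sqrt(n)
u_A = 0.8393 / sqrt(15)
u_A = 0.8393 / 3.8729833
u_A = 0.2167

0.2167


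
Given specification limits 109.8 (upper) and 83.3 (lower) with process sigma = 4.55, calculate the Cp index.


Cp = (USL - LSL) / (6 * sigma)
= (109.8 - 83.3) / (6 * 4.55)
= 26.5000 / 27.3000
= 0.9707

0.9707


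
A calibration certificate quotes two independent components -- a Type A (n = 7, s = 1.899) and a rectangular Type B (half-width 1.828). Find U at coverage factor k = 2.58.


u_A = s / sqrt(n) = 1.899 / sqrt(7) = 0.71775453
u_B = half_width / sqrt(3) = 1.828 / sqrt(3) = 1.0553963
uc = sqrt(u_A^2 + u_B^2) = sqrt(0.71775453^2 + 1.0553963^2) = 1.2763357
U = k * uc = 2.58 * 1.2763357
U = 3.2929

3.2929


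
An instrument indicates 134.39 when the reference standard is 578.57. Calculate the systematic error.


Systematic error = measured - true
= 134.39 - 578.57
= -444.1800

-444.1800


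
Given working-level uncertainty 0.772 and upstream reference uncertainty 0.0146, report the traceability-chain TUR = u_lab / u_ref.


TUR = u_lab / u_ref
= 0.772 / 0.0146
= 52.8767

52.8767


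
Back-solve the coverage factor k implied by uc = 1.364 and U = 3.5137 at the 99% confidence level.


k = U / uc
k = 3.5137 / 1.364
k = 2.576

2.576


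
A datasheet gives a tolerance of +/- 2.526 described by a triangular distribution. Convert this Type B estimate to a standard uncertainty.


u_B = half_width / sqrt(6)
u_B = 2.526 / 2.4494897
u_B = 1.0312

1.0312


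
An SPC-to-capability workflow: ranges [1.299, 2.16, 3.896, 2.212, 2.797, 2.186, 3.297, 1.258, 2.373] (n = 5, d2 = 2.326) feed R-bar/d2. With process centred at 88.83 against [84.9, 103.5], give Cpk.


R_bar = (1.299 + 2.16 + 3.896 + 2.212 + 2.797 + 2.186 + 3.297 + 1.258 + 2.373) / 9 = 2.3864444
sigma = R_bar / d2 = 2.3864444 / 2.326 = 1.0259864
Cp = (USL - LSL)/(6*sigma) = (103.5 - 84.9)/(6*1.0259864) = 3.0215
Cpu = (103.5 - 88.83)/(3*1.0259864) = 4.7661
Cpl = (88.83 - 84.9)/(3*1.0259864) = 1.2768
Cpk = min(Cpu, Cpl) = 1.2768

1.2768


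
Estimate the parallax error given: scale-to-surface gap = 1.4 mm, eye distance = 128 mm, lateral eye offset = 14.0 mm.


error = h * offset / d
= 1.4 * 14.0 / 128
= 0.1531

0.1531


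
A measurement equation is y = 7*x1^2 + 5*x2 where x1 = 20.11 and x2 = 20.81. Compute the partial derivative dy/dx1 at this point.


y = 7*x1^2 + 5*x2
dy/dx1 = 2*7*x1
Evaluate at x1 = 20.11: c1 = 14 * 20.11
c1 = 281.5400

281.5400


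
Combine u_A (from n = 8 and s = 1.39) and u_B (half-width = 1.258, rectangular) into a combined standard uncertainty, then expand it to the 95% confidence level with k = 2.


u_A = s / sqrt(n) = 1.39 / sqrt(8) = 0.49143921
u_B = half_width / sqrt(3) = 1.258 / sqrt(3) = 0.72630664
uc = sqrt(u_A^2 + u_B^2) = sqrt(0.49143921^2 + 0.72630664^2) = 0.87694574
U = k * uc = 2 * 0.87694574
U = 1.7539

1.7539


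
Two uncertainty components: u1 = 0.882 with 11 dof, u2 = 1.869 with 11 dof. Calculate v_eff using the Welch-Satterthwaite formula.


uc = sqrt(u1^2 + u2^2) = sqrt(0.882^2 + 1.869^2) = 2.0666603
v_eff = uc^4 / (u1^4/v1 + u2^4/v2)
= 2.0666603^4 / (0.882^4/11 + 1.869^4/11)
= 18.242165 / 1.1643036
v_eff = 15.6679

15.6679


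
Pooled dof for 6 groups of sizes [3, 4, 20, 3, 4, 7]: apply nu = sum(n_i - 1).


nu = sum_i (n_i - 1)
nu = ((3 - 1) + (4 - 1) + (20 - 1) + (3 - 1) + (4 - 1) + (7 - 1))
nu = 2 + 3 + 19 + 2 + 3 + 6
nu = 35

35


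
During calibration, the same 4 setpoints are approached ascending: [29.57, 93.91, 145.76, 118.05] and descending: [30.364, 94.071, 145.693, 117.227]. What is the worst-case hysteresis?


|29.57 - 30.364| = 0.7940
|93.91 - 94.071| = 0.1610
|145.76 - 145.693| = 0.0670
|118.05 - 117.227| = 0.8230
hysteresis = max(diffs) = 0.8230

0.8230


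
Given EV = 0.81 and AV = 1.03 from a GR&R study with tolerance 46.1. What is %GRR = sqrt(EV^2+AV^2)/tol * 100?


GRR = sqrt(EV^2 + AV^2) = sqrt(0.81^2 + 1.03^2) = 1.3103435
%GRR = GRR / tol * 100 = 1.3103435 / 46.1 * 100
%GRR = 2.8424

2.8424


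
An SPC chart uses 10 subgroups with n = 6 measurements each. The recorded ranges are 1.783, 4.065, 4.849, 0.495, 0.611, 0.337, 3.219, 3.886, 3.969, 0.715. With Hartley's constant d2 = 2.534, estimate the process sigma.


R_bar = (1.783 + 4.065 + 4.849 + 0.495 + 0.611 + 0.337 + 3.219 + 3.886 + 3.969 + 0.715) / 10
R_bar = 23.929 / 10 = 2.3929
sigma_hat = R_bar / d2 = 2.3929 / 2.534 = 0.9443

0.9443


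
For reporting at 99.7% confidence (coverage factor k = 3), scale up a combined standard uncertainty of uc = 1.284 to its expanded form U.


U = k * uc
U = 3 * 1.284
U = 3.8520

3.8520


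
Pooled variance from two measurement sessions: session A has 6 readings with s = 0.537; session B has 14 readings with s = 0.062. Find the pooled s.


s_p = sqrt(((n1-1)*s1^2 + (n2-1)*s2^2) / (n1+n2-2))
numerator = (6-1)*0.537^2 + (14-1)*0.062^2 = 1.441845 + 0.049972 = 1.491817
denominator = 6 + 14 - 2 = 18
s_p^2 = 1.491817 / 18 = 0.082878722
s_p = sqrt(0.082878722) = 0.2879

0.2879


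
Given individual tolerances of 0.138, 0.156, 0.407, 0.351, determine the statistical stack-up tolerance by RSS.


RSS = sqrt(0.138^2 + 0.156^2 + 0.407^2 + 0.351^2)
= sqrt(0.33223)
= 0.5764

0.5764


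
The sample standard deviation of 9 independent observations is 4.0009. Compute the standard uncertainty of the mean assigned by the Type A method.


u_A = s / sqrt(n)
u_A = 4.0009 / sqrt(9)
u_A = 4.0009 / 3
u_A = 1.3336

1.3336


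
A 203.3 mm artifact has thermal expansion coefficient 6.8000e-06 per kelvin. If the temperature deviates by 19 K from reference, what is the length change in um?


dL = L * alpha * dT
= 203.3 * 6.8000e-06 * 19
= 0.0262664 mm
dL_um = 0.0262664 * 1000 = 26.2664 um

26.2664


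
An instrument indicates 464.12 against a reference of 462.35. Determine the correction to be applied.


Correction = standard - reading
= 462.35 - 464.12
= -1.7700

-1.7700


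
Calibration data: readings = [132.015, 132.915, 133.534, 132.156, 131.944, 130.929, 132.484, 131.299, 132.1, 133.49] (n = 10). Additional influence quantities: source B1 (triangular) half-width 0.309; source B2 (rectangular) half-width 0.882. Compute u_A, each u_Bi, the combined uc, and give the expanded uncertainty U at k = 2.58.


mean = (132.015 + 132.915 + 133.534 + 132.156 + 131.944 + 130.929 + 132.484 + 131.299 + 132.1 + 133.49) / 10 = 132.2866
s = sqrt(sum((x - mean)^2)/(n-1)) = 0.84980262
u_A = s / sqrt(n) = 0.84980262 / sqrt(10) = 0.26873118
u_B1 = 0.309 / sqrt(6) = 0.12614872
u_B2 = 0.882 / sqrt(3) = 0.50922294
uc = sqrt(0.26873118^2 + 0.12614872^2 + 0.50922294^2) = 0.58943867
U = k * uc = 2.58 * 0.58943867
U = 1.5208

1.5208


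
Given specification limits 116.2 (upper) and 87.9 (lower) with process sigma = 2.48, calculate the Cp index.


Cp = (USL - LSL) / (6 * sigma)
= (116.2 - 87.9) / (6 * 2.48)
= 28.3000 / 14.8800
= 1.9019

1.9019


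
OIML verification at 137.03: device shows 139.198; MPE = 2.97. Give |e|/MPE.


e = indication - reference = 139.198 - 137.03 = 2.1680
|e| = 2.1680
ratio = |e| / MPE = 2.1680 / 2.97
ratio = 0.7300

0.7300


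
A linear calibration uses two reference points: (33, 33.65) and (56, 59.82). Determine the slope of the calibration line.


slope = (y2 - y1) / (x2 - x1)
= (59.82 - 33.65) / (56 - 33)
= 26.1700 / 23
= 1.1378

1.1378


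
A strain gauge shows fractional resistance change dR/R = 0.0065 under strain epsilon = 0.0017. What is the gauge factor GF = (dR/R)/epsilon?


GF = (dR/R) / epsilon
= 0.0065 / 0.0017
= 3.8235

3.8235


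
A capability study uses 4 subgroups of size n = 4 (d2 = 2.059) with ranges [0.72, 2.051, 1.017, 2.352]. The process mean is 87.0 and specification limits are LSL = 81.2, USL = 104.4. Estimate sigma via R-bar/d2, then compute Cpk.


R_bar = (0.72 + 2.051 + 1.017 + 2.352) / 4 = 1.535
sigma = R_bar / d2 = 1.535 / 2.059 = 0.74550753
Cp = (USL - LSL)/(6*sigma) = (104.4 - 81.2)/(6*0.74550753) = 5.1866
Cpu = (104.4 - 87.0)/(3*0.74550753) = 7.7799
Cpl = (87.0 - 81.2)/(3*0.74550753) = 2.5933
Cpk = min(Cpu, Cpl) = 2.5933

2.5933


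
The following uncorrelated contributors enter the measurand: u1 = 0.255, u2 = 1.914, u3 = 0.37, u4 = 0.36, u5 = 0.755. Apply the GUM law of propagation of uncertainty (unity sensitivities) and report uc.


uc = sqrt(0.255^2 + 1.914^2 + 0.37^2 + 0.36^2 + 0.755^2)
uc = sqrt(4.564946)
uc = 2.1366

2.1366


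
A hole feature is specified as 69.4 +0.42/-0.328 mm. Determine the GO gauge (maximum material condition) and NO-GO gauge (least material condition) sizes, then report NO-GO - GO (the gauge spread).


GO = nominal - lower_tol (smallest hole = maximum material condition)
GO = 69.4 - 0.328 = 69.072
NO-GO = nominal + upper_tol (largest hole = least material condition)
NO-GO = 69.4 + 0.42 = 69.82
spread = NO-GO - GO = 69.82 - 69.072 = 0.7480

0.7480


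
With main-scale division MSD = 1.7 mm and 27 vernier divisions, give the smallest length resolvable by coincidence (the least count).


LC = MSD / n_div
= 1.7 / 27
= 0.0630

0.0630


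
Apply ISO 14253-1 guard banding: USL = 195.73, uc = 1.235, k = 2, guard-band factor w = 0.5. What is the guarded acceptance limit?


U = k * uc = 2 * 1.235 = 2.47
guard band g = w * U = 0.5 * 2.47 = 1.235
AL = USL - g = 195.73 - 1.235
AL = 194.4950

194.4950


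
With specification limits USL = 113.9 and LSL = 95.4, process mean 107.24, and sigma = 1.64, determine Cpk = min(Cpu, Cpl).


Cpu = (USL - mean) / (3*sigma) = (113.9 - 107.24) / (3*1.64) = 1.3537
Cpl = (mean - LSL) / (3*sigma) = (107.24 - 95.4) / (3*1.64) = 2.4065
Cpk = min(Cpu, Cpl) = 1.3537

1.3537


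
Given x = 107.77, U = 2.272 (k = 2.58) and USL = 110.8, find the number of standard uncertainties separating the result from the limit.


u = U / k = 2.272 / 2.58 = 0.88062016
margin = |USL - x| = |110.8 - 107.77| = 3.03
z = margin / u = 3.03 / 0.88062016
z = 3.4408

3.4408


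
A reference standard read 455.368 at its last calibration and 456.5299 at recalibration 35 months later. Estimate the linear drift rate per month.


rate = (v2 - v1) / months
= (456.5299 - 455.368) / 35
= 1.1619 / 35
= 0.0332

0.0332


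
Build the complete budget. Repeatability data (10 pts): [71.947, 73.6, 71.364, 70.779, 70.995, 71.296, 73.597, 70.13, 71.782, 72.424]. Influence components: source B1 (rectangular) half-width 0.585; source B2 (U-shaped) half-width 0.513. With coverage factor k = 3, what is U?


mean = (71.947 + 73.6 + 71.364 + 70.779 + 70.995 + 71.296 + 73.597 + 70.13 + 71.782 + 72.424) / 10 = 71.7914
s = sqrt(sum((x - mean)^2)/(n-1)) = 1.1451956
u_A = s / sqrt(n) = 1.1451956 / sqrt(10) = 0.36214265
u_B1 = 0.585 / sqrt(3) = 0.33774991
u_B2 = 0.513 / sqrt(2) = 0.36274578
uc = sqrt(0.36214265^2 + 0.33774991^2 + 0.36274578^2) = 0.61384591
U = k * uc = 3 * 0.61384591
U = 1.8415

1.8415


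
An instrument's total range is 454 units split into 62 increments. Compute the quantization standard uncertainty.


resolution = range / divisions
resolution = 454 / 62 = 7.3225806
u_res = resolution / (2*sqrt(3))
u_res = 7.3225806 / 3.4641016
u_res = 2.1138

2.1138


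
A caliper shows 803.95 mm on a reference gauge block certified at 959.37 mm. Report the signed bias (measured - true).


Systematic error = measured - true
= 803.95 - 959.37
= -155.4200

-155.4200


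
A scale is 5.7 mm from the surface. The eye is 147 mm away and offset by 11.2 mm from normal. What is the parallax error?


error = h * offset / d
= 5.7 * 11.2 / 147
= 0.4343

0.4343


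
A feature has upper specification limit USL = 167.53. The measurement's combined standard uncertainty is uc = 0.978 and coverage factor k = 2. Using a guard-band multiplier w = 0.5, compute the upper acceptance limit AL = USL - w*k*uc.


U = k * uc = 2 * 0.978 = 1.956
guard band g = w * U = 0.5 * 1.956 = 0.978
AL = USL - g = 167.53 - 0.978
AL = 166.5520

166.5520


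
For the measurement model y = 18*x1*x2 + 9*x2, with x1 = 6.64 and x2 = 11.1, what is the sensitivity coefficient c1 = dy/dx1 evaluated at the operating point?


y = 18*x1*x2 + 9*x2
dy/dx1 = 18*x2
Evaluate at x2 = 11.1: c1 = 18 * 11.1
c1 = 199.8000

199.8000


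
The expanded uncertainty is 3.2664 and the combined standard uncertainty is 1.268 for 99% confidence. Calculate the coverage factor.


k = U / uc
k = 3.2664 / 1.268
k = 2.576

2.576


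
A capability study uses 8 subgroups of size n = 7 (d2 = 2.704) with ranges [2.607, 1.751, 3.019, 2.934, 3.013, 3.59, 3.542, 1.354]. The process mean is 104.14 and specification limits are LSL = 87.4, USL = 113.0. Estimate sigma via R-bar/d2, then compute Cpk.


R_bar = (2.607 + 1.751 + 3.019 + 2.934 + 3.013 + 3.59 + 3.542 + 1.354) / 8 = 2.72625
sigma = R_bar / d2 = 2.72625 / 2.704 = 1.0082286
Cp = (USL - LSL)/(6*sigma) = (113.0 - 87.4)/(6*1.0082286) = 4.2318
Cpu = (113.0 - 104.14)/(3*1.0082286) = 2.9292
Cpl = (104.14 - 87.4)/(3*1.0082286) = 5.5345
Cpk = min(Cpu, Cpl) = 2.9292

2.9292


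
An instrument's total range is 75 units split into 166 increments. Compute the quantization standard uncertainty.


resolution = range / divisions
resolution = 75 / 166 = 0.45180723
u_res = resolution / (2*sqrt(3))
u_res = 0.45180723 / 3.4641016
u_res = 0.1304

0.1304


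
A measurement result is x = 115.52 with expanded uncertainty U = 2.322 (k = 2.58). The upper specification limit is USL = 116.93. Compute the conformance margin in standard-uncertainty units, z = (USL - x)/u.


u = U / k = 2.322 / 2.58 = 0.9
margin = |USL - x| = |116.93 - 115.52| = 1.41
z = margin / u = 1.41 / 0.9
z = 1.5667

1.5667


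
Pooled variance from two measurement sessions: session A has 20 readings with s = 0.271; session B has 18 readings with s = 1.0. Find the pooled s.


s_p = sqrt(((n1-1)*s1^2 + (n2-1)*s2^2) / (n1+n2-2))
numerator = (20-1)*0.271^2 + (18-1)*1.0^2 = 1.395379 + 17 = 18.395379
denominator = 20 + 18 - 2 = 36
s_p^2 = 18.395379 / 36 = 0.51098275
s_p = sqrt(0.51098275) = 0.7148

0.7148


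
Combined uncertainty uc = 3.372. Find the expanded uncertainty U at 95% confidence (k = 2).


U = k * uc
U = 2 * 3.372
U = 6.7440

6.7440


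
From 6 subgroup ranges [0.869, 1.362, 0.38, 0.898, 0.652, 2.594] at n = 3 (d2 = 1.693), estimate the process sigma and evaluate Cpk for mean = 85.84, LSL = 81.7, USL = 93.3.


R_bar = (0.869 + 1.362 + 0.38 + 0.898 + 0.652 + 2.594) / 6 = 1.1258333
sigma = R_bar / d2 = 1.1258333 / 1.693 = 0.66499309
Cp = (USL - LSL)/(6*sigma) = (93.3 - 81.7)/(6*0.66499309) = 2.9073
Cpu = (93.3 - 85.84)/(3*0.66499309) = 3.7394
Cpl = (85.84 - 81.7)/(3*0.66499309) = 2.0752
Cpk = min(Cpu, Cpl) = 2.0752

2.0752


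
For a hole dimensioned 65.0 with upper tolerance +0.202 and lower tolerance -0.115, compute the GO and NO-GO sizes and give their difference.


GO = nominal - lower_tol (smallest hole = maximum material condition)
GO = 65.0 - 0.115 = 64.885
NO-GO = nominal + upper_tol (largest hole = least material condition)
NO-GO = 65.0 + 0.202 = 65.202
spread = NO-GO - GO = 65.202 - 64.885 = 0.3170

0.3170


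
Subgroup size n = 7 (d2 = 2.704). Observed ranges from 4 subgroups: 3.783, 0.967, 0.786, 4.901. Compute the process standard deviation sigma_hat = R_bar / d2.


R_bar = (3.783 + 0.967 + 0.786 + 4.901) / 4
R_bar = 10.437 / 4 = 2.60925
sigma_hat = R_bar / d2 = 2.60925 / 2.704 = 0.9650

0.9650


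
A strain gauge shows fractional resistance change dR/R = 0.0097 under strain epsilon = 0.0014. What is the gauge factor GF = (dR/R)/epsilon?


GF = (dR/R) / epsilon
= 0.0097 / 0.0014
= 6.9286

6.9286


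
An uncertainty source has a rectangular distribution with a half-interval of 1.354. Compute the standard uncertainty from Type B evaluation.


u_B = half_width / sqrt(3)
u_B = 1.354 / 1.7320508
u_B = 0.7817

0.7817


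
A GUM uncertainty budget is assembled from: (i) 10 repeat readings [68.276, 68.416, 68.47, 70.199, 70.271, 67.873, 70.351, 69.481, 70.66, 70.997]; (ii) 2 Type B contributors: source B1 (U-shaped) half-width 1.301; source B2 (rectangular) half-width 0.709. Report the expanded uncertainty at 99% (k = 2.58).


mean = (68.276 + 68.416 + 68.47 + 70.199 + 70.271 + 67.873 + 70.351 + 69.481 + 70.66 + 70.997) / 10 = 69.4994
s = sqrt(sum((x - mean)^2)/(n-1)) = 1.1438468
u_A = s / sqrt(n) = 1.1438468 / sqrt(10) = 0.36171612
u_B1 = 1.301 / sqrt(2) = 0.91994592
u_B2 = 0.709 / sqrt(3) = 0.40934134
uc = sqrt(0.36171612^2 + 0.91994592^2 + 0.40934134^2) = 1.0699062
U = k * uc = 2.58 * 1.0699062
U = 2.7604

2.7604


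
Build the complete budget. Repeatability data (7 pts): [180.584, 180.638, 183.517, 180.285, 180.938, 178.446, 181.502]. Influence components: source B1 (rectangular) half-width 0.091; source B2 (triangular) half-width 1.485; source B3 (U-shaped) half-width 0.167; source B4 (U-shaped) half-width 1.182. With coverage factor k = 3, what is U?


mean = (180.584 + 180.638 + 183.517 + 180.285 + 180.938 + 178.446 + 181.502) / 7 = 180.8442857
s = sqrt(sum((x - mean)^2)/(n-1)) = 1.5143563
u_A = s / sqrt(n) = 1.5143563 / sqrt(7) = 0.57237288
u_B1 = 0.091 / sqrt(3) = 0.052538874
u_B2 = 1.485 / sqrt(6) = 0.60624871
u_B3 = 0.167 / sqrt(2) = 0.11808683
u_B4 = 1.182 / sqrt(2) = 0.83580022
uc = sqrt(0.57237288^2 + 0.052538874^2 + 0.60624871^2 + 0.11808683^2 + 0.83580022^2) = 1.187609
U = k * uc = 3 * 1.187609
U = 3.5628

3.5628


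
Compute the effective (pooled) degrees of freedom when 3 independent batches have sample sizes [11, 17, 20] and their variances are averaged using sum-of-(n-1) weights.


nu = sum_i (n_i - 1)
nu = ((11 - 1) + (17 - 1) + (20 - 1))
nu = 10 + 16 + 19
nu = 45

45


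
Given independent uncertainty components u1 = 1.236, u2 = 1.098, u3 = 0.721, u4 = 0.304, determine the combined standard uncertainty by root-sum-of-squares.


uc = sqrt(1.236^2 + 1.098^2 + 0.721^2 + 0.304^2)
uc = sqrt(3.345557)
uc = 1.8291

1.8291


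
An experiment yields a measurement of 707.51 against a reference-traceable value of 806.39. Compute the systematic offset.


Systematic error = measured - true
= 707.51 - 806.39
= -98.8800

-98.8800


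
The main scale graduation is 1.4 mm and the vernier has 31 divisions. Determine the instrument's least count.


LC = MSD / n_div
= 1.4 / 31
= 0.0452

0.0452


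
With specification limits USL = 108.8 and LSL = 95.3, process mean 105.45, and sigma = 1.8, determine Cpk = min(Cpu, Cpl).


Cpu = (USL - mean) / (3*sigma) = (108.8 - 105.45) / (3*1.8) = 0.6204
Cpl = (mean - LSL) / (3*sigma) = (105.45 - 95.3) / (3*1.8) = 1.8796
Cpk = min(Cpu, Cpl) = 0.6204

0.6204


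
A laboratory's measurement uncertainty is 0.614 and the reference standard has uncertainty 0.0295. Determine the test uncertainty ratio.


TUR = u_lab / u_ref
= 0.614 / 0.0295
= 20.8136

20.8136


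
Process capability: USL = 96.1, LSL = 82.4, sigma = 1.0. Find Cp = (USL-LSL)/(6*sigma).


Cp = (USL - LSL) / (6 * sigma)
= (96.1 - 82.4) / (6 * 1.0)
= 13.7000 / 6.0000
= 2.2833

2.2833


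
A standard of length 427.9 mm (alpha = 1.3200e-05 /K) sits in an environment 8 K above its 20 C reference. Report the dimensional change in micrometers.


dL = L * alpha * dT
= 427.9 * 1.3200e-05 * 8
= 0.0451862 mm
dL_um = 0.0451862 * 1000 = 45.1862 um

45.1862


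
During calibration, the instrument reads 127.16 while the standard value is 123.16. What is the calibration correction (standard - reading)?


Correction = standard - reading
= 123.16 - 127.16
= -4.0000

-4.0000


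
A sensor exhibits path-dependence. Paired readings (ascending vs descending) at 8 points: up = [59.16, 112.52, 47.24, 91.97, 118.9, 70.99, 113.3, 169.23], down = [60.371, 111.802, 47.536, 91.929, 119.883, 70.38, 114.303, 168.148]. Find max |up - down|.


|59.16 - 60.371| = 1.2110
|112.52 - 111.802| = 0.7180
|47.24 - 47.536| = 0.2960
|91.97 - 91.929| = 0.0410
|118.9 - 119.883| = 0.9830
|70.99 - 70.38| = 0.6100
|113.3 - 114.303| = 1.0030
|169.23 - 168.148| = 1.0820
hysteresis = max(diffs) = 1.2110

1.2110


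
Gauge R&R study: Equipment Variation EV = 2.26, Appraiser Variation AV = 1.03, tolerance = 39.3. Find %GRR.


GRR = sqrt(EV^2 + AV^2) = sqrt(2.26^2 + 1.03^2) = 2.4836465
%GRR = GRR / tol * 100 = 2.4836465 / 39.3 * 100
%GRR = 6.3197

6.3197


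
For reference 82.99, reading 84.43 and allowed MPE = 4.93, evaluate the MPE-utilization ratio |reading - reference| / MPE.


e = indication - reference = 84.43 - 82.99 = 1.4400
|e| = 1.4400
ratio = |e| / MPE = 1.4400 / 4.93
ratio = 0.2921

0.2921


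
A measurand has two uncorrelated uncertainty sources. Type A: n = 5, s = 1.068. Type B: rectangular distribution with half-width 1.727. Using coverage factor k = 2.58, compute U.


u_A = s / sqrt(n) = 1.068 / sqrt(5) = 0.47762412
u_B = half_width / sqrt(3) = 1.727 / sqrt(3) = 0.99708391
uc = sqrt(u_A^2 + u_B^2) = sqrt(0.47762412^2 + 0.99708391^2) = 1.1055773
U = k * uc = 2.58 * 1.1055773
U = 2.8524

2.8524


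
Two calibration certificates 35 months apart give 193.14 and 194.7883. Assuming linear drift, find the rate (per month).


rate = (v2 - v1) / months
= (194.7883 - 193.14) / 35
= 1.6483 / 35
= 0.0471

0.0471


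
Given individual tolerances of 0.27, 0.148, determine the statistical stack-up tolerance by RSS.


RSS = sqrt(0.27^2 + 0.148^2)
= sqrt(0.094804)
= 0.3079

0.3079


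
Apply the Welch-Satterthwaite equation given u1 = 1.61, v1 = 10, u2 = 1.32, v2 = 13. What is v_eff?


uc = sqrt(u1^2 + u2^2) = sqrt(1.61^2 + 1.32^2) = 2.0819462
v_eff = uc^4 / (u1^4/v1 + u2^4/v2)
= 2.0819462^4 / (1.61^4/10 + 1.32^4/13)
= 18.78789 / 0.90543345
v_eff = 20.7502

20.7502


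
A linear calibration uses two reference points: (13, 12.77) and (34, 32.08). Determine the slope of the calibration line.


slope = (y2 - y1) / (x2 - x1)
= (32.08 - 12.77) / (34 - 13)
= 19.3100 / 21
= 0.9195

0.9195


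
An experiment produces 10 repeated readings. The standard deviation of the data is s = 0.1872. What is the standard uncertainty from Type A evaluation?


u_A = s / sqrt(n)
u_A = 0.1872 / sqrt(10)
u_A = 0.1872 / 3.1622777
u_A = 0.0592

0.0592


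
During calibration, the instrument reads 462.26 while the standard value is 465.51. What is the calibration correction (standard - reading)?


Correction = standard - reading
= 465.51 - 462.26
= 3.2500

3.2500


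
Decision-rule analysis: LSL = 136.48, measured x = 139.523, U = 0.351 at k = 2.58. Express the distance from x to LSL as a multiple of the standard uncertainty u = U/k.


u = U / k = 0.351 / 2.58 = 0.13604651
margin = |LSL - x| = |136.48 - 139.523| = 3.043
z = margin / u = 3.043 / 0.13604651
z = 22.3674

22.3674


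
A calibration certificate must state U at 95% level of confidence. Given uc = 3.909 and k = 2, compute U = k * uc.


U = k * uc
U = 2 * 3.909
U = 7.8180

7.8180


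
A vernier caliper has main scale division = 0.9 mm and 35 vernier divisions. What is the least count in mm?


LC = MSD / n_div
= 0.9 / 35
= 0.0257

0.0257
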